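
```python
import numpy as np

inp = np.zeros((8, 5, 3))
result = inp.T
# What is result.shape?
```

(3, 5, 8)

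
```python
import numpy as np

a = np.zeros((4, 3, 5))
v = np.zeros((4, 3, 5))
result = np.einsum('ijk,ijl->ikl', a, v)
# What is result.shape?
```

(4, 5, 5)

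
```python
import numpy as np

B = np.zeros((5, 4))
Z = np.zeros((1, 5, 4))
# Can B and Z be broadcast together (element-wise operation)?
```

Yes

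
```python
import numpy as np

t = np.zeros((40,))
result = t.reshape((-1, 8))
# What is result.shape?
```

(5, 8)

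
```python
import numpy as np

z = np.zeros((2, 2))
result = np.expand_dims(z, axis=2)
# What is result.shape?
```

(2, 2, 1)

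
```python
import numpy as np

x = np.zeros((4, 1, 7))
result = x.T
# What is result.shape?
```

(7, 1, 4)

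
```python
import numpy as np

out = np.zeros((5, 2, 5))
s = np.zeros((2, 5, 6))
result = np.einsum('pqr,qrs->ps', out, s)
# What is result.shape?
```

(5, 6)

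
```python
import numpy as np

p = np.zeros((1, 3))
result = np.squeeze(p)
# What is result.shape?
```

(3,)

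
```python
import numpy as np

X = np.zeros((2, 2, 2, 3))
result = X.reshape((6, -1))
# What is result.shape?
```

(6, 4)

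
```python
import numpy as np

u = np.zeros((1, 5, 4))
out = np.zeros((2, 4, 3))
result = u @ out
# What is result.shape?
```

(2, 5, 3)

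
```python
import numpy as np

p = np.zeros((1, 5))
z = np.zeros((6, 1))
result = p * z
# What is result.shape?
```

(6, 5)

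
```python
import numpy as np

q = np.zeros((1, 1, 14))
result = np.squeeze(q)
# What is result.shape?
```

(14,)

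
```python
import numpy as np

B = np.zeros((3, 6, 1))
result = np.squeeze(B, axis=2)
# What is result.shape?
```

(3, 6)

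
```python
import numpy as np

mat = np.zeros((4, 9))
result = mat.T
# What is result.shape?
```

(9, 4)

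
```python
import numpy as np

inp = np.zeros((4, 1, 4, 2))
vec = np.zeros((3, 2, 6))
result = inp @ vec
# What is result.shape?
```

(4, 3, 4, 6)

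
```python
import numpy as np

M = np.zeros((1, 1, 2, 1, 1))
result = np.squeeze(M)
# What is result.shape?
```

(2,)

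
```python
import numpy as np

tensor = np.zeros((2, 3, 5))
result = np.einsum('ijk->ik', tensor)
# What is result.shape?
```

(2, 5)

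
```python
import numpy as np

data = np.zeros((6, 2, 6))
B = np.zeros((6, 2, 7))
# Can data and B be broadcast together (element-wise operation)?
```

No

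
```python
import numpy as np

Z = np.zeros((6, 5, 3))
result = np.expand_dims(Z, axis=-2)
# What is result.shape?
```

(6, 5, 1, 3)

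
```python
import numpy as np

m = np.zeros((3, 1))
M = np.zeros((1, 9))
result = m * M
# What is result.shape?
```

(3, 9)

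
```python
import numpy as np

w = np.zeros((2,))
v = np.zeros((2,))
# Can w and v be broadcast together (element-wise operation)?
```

Yes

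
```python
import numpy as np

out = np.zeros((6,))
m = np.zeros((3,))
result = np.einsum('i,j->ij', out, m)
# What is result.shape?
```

(6, 3)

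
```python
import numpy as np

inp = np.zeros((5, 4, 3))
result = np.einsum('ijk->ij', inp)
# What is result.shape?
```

(5, 4)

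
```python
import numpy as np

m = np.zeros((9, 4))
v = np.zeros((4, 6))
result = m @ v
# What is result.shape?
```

(9, 6)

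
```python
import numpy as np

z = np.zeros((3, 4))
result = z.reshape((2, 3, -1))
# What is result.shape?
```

(2, 3, 2)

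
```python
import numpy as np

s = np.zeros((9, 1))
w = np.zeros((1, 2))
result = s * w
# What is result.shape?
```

(9, 2)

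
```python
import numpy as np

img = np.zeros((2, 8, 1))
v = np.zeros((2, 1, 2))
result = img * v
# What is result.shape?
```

(2, 8, 2)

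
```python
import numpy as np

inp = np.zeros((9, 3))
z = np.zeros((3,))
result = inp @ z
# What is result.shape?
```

(9,)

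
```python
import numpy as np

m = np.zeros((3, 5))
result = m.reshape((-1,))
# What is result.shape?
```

(15,)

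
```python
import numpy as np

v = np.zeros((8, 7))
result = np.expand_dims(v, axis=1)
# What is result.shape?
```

(8, 1, 7)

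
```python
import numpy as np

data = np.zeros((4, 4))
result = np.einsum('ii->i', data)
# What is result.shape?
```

(4,)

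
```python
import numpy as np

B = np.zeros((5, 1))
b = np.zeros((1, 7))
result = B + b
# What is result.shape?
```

(5, 7)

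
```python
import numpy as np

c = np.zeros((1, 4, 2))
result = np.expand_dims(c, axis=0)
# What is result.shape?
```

(1, 1, 4, 2)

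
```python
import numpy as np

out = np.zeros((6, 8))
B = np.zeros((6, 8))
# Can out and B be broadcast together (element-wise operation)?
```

Yes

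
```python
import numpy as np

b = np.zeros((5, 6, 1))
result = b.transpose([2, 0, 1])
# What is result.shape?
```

(1, 5, 6)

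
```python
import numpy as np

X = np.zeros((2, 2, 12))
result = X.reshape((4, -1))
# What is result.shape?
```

(4, 12)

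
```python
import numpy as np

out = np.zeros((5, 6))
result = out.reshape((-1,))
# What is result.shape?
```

(30,)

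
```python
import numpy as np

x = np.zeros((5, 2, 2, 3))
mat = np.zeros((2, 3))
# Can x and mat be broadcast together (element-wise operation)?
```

Yes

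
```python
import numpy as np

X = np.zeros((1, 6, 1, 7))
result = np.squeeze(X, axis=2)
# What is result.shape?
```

(1, 6, 7)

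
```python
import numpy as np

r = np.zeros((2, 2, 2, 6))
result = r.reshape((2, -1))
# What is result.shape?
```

(2, 24)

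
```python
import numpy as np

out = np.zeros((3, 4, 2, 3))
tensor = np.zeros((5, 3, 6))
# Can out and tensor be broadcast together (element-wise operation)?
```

No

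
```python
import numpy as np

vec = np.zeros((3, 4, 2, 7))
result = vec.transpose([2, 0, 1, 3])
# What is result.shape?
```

(2, 3, 4, 7)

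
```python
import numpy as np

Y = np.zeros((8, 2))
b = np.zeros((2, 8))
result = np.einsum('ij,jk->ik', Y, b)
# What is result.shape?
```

(8, 8)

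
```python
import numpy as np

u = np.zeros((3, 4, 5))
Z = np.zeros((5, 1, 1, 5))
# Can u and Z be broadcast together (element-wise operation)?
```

Yes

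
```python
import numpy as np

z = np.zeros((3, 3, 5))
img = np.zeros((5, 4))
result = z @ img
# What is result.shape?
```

(3, 3, 4)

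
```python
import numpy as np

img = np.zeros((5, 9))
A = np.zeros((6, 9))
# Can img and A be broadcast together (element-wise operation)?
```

No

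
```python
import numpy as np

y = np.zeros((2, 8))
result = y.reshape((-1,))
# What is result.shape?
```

(16,)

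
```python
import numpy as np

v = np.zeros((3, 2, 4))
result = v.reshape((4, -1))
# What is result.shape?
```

(4, 6)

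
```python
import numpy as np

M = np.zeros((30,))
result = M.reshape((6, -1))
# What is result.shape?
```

(6, 5)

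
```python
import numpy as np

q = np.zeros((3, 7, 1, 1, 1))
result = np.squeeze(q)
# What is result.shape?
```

(3, 7)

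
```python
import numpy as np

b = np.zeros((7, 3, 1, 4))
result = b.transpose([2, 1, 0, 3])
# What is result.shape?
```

(1, 3, 7, 4)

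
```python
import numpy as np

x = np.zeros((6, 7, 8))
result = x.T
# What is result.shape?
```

(8, 7, 6)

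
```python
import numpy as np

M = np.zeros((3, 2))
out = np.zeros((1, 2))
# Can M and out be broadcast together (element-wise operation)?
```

Yes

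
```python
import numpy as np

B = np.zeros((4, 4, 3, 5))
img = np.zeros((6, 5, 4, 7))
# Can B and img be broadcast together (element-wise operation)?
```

No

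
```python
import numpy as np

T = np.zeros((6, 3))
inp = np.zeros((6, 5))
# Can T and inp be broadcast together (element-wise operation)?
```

No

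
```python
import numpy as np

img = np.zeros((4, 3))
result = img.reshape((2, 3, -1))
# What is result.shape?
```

(2, 3, 2)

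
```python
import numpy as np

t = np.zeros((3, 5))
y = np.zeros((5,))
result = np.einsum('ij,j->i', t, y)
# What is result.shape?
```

(3,)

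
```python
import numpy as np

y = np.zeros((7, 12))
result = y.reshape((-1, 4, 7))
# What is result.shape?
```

(3, 4, 7)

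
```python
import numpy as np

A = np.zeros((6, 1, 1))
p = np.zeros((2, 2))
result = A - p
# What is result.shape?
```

(6, 2, 2)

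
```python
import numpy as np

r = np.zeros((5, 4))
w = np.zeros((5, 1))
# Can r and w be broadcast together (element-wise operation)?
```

Yes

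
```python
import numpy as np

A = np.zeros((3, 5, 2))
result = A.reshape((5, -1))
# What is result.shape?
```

(5, 6)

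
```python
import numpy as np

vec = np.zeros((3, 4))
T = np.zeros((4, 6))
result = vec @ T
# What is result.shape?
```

(3, 6)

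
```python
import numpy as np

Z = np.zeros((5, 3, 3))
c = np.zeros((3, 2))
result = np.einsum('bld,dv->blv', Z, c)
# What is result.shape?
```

(5, 3, 2)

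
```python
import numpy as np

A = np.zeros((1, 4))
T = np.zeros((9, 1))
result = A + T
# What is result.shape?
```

(9, 4)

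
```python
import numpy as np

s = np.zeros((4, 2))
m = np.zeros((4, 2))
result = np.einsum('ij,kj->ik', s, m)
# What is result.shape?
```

(4, 4)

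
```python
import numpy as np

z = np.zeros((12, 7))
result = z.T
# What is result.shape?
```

(7, 12)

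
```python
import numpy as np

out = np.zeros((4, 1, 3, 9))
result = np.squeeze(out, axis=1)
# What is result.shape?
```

(4, 3, 9)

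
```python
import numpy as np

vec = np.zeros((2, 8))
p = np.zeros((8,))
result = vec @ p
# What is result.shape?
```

(2,)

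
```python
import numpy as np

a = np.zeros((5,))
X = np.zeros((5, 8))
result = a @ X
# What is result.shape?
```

(8,)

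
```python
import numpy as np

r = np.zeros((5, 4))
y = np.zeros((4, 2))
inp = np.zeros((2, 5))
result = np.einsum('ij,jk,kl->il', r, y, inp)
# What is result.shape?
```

(5, 5)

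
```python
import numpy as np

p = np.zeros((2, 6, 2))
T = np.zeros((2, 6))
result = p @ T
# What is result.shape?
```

(2, 6, 6)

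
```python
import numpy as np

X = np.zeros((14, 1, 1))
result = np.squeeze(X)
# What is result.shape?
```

(14,)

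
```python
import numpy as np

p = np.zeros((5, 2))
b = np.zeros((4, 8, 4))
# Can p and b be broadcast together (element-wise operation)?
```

No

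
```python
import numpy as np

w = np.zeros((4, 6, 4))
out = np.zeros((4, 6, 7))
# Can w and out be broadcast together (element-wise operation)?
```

No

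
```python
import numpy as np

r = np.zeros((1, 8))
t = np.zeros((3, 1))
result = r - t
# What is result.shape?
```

(3, 8)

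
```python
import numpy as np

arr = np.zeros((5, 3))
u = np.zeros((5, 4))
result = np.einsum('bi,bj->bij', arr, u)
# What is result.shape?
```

(5, 3, 4)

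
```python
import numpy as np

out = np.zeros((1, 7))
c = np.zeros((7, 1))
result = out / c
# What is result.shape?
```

(7, 7)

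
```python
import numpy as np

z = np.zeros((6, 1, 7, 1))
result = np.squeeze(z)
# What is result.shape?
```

(6, 7)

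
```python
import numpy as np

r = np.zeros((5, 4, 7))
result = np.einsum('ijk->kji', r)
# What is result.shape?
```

(7, 4, 5)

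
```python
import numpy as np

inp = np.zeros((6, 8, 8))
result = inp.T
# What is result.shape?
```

(8, 8, 6)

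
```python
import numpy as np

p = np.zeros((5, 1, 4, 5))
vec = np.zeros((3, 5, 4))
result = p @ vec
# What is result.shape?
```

(5, 3, 4, 4)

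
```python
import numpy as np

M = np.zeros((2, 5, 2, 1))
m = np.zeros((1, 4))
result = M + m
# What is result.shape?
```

(2, 5, 2, 4)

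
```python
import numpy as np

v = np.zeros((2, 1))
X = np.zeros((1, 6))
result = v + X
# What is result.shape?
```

(2, 6)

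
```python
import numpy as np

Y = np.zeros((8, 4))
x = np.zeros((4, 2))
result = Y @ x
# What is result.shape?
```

(8, 2)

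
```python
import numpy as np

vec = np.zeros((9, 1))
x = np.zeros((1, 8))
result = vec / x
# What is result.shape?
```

(9, 8)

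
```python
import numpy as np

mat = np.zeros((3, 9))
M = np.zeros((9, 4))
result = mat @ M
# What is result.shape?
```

(3, 4)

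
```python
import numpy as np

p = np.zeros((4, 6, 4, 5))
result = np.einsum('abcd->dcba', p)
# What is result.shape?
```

(5, 4, 6, 4)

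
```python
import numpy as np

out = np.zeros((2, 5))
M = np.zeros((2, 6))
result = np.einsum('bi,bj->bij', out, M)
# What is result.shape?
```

(2, 5, 6)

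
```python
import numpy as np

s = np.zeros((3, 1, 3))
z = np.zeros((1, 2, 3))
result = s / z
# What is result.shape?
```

(3, 2, 3)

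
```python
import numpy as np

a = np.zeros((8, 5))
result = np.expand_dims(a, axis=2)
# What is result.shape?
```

(8, 5, 1)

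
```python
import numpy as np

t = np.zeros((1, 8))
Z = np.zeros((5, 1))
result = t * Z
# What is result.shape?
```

(5, 8)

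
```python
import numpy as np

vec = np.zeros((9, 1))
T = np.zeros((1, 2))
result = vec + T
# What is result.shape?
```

(9, 2)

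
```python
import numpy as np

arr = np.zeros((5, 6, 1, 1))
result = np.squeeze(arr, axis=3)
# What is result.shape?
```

(5, 6, 1)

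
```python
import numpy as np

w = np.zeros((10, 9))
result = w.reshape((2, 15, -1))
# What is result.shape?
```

(2, 15, 3)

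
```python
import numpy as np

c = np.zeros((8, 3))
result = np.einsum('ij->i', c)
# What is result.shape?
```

(8,)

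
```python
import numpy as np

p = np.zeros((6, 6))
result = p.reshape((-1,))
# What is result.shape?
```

(36,)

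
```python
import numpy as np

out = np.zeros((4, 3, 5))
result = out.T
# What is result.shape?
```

(5, 3, 4)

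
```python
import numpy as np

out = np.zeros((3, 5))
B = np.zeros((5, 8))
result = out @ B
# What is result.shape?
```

(3, 8)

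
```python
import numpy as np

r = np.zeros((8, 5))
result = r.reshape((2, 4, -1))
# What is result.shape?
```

(2, 4, 5)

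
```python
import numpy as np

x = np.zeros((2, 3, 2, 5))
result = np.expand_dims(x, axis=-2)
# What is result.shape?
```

(2, 3, 2, 1, 5)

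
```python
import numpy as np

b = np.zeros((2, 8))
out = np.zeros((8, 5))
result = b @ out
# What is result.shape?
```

(2, 5)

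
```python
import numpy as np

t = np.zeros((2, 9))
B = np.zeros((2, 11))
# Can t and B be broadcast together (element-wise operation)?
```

No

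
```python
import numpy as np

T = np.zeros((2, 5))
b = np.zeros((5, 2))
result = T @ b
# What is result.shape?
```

(2, 2)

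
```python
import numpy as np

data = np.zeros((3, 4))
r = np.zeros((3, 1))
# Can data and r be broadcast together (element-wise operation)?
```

Yes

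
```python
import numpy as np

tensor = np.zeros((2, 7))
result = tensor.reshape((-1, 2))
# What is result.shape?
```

(7, 2)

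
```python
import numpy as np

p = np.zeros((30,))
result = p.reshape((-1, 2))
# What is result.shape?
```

(15, 2)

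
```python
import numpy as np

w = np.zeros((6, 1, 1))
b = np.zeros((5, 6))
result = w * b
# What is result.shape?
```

(6, 5, 6)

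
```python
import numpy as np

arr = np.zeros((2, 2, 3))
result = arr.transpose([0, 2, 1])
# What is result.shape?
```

(2, 3, 2)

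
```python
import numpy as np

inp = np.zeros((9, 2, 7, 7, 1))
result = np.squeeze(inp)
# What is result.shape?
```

(9, 2, 7, 7)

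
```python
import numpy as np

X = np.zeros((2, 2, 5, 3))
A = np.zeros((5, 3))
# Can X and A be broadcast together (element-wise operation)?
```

Yes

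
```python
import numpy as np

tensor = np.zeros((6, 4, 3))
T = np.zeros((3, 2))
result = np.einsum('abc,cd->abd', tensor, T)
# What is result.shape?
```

(6, 4, 2)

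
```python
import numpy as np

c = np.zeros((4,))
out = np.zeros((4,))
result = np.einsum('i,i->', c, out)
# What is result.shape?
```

()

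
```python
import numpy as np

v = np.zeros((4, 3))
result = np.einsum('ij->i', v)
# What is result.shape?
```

(4,)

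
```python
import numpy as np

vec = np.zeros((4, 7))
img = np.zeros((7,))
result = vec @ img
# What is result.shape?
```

(4,)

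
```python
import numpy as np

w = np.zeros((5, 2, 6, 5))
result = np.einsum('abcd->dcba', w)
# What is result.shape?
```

(5, 6, 2, 5)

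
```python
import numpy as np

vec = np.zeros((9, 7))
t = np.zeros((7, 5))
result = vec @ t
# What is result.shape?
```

(9, 5)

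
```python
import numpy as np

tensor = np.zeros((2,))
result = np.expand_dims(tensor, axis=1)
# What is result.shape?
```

(2, 1)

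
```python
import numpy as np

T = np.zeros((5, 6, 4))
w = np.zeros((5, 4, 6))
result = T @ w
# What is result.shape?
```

(5, 6, 6)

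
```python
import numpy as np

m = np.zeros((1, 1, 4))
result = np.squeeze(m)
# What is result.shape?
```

(4,)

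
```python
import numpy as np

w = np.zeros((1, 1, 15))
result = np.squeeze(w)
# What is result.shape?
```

(15,)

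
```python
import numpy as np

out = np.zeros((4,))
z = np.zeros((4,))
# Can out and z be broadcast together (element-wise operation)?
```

Yes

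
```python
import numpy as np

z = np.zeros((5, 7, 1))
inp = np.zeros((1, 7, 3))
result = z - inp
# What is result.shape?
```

(5, 7, 3)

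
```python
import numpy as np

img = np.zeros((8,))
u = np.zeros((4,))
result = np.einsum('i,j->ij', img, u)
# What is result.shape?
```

(8, 4)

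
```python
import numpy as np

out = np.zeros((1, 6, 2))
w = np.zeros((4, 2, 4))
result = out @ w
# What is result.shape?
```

(4, 6, 4)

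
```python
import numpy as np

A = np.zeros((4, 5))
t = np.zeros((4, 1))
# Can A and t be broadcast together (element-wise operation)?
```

Yes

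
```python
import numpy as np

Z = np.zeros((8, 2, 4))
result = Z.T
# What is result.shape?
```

(4, 2, 8)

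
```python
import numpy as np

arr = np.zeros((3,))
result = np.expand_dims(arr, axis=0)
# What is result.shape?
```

(1, 3)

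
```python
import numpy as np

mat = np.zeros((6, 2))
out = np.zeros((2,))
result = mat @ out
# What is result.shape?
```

(6,)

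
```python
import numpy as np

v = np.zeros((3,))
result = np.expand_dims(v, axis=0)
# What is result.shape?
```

(1, 3)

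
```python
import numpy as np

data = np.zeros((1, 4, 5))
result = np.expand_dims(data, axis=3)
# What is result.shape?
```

(1, 4, 5, 1)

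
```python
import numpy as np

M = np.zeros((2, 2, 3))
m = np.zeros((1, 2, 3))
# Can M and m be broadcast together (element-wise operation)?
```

Yes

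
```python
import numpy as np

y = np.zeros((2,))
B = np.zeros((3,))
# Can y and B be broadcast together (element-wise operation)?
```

No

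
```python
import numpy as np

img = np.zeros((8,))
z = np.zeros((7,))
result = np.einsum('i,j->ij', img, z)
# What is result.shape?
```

(8, 7)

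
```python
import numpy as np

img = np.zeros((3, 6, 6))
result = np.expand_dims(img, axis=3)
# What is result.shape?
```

(3, 6, 6, 1)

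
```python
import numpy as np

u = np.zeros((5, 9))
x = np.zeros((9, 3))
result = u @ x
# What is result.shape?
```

(5, 3)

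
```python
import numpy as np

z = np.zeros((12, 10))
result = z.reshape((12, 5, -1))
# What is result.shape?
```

(12, 5, 2)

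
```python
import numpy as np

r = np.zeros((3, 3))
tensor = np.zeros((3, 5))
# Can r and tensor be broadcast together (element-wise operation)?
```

No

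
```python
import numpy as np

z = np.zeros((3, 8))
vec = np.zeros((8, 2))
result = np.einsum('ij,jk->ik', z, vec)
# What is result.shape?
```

(3, 2)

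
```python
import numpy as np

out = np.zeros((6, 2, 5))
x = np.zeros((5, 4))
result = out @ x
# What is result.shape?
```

(6, 2, 4)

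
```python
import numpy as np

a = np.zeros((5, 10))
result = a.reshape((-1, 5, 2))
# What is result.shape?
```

(5, 5, 2)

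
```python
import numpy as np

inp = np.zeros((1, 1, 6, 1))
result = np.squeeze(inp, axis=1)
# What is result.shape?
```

(1, 6, 1)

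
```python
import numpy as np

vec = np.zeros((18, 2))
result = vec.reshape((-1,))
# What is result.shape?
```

(36,)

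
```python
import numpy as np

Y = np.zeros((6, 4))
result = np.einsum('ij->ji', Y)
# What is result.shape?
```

(4, 6)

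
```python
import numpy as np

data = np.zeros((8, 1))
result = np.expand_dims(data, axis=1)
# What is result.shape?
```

(8, 1, 1)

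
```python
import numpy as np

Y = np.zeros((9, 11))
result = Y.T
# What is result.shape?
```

(11, 9)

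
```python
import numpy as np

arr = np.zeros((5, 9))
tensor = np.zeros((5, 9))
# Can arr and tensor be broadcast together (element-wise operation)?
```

Yes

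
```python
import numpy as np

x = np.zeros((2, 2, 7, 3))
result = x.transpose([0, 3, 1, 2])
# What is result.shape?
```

(2, 3, 2, 7)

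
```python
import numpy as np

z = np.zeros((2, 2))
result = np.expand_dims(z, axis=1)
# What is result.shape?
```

(2, 1, 2)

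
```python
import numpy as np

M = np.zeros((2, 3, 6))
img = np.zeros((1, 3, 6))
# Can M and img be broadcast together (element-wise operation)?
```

Yes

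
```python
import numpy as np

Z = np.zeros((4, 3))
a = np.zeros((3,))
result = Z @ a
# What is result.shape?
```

(4,)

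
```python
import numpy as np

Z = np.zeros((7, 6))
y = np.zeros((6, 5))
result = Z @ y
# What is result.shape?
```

(7, 5)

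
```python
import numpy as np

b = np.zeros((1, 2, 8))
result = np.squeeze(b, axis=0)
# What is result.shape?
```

(2, 8)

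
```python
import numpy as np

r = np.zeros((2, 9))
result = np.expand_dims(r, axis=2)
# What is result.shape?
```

(2, 9, 1)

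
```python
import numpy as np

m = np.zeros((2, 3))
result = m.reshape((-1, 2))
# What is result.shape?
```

(3, 2)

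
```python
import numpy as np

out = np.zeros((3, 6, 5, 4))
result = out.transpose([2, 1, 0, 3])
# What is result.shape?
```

(5, 6, 3, 4)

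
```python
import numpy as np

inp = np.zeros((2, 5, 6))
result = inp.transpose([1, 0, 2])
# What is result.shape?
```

(5, 2, 6)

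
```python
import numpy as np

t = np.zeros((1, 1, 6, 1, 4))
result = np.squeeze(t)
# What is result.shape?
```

(6, 4)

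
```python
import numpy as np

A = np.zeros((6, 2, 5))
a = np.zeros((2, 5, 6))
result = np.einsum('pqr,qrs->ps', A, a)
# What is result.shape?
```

(6, 6)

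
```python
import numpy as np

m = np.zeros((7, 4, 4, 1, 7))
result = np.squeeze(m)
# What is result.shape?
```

(7, 4, 4, 7)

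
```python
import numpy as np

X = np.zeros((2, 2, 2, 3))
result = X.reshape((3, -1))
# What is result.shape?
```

(3, 8)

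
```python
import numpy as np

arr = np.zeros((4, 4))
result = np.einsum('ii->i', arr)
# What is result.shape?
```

(4,)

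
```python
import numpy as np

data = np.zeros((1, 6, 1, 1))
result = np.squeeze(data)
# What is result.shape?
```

(6,)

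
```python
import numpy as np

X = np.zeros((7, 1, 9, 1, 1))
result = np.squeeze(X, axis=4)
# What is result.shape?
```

(7, 1, 9, 1)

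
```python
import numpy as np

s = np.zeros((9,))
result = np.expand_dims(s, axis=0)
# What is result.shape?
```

(1, 9)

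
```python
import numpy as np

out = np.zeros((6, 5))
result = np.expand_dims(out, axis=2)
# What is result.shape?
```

(6, 5, 1)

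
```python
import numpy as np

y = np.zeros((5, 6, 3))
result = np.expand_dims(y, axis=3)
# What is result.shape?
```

(5, 6, 3, 1)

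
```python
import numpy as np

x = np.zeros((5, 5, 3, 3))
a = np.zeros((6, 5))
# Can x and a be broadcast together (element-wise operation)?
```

No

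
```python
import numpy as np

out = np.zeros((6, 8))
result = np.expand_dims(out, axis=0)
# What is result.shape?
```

(1, 6, 8)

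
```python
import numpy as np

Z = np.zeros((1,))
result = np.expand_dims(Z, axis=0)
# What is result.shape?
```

(1, 1)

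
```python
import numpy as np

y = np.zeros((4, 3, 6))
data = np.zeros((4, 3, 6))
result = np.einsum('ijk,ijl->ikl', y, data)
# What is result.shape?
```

(4, 6, 6)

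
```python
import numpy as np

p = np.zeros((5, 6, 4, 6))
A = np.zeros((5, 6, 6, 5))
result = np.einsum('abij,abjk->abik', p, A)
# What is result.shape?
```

(5, 6, 4, 5)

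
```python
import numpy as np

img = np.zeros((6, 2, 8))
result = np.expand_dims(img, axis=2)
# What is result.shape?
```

(6, 2, 1, 8)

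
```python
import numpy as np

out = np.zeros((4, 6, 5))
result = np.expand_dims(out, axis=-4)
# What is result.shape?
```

(1, 4, 6, 5)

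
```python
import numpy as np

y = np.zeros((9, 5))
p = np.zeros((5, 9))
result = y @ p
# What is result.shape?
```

(9, 9)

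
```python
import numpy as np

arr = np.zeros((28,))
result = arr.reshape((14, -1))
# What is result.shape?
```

(14, 2)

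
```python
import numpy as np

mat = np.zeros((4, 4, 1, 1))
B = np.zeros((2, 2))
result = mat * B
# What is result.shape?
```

(4, 4, 2, 2)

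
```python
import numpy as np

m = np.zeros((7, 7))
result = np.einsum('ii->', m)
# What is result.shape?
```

()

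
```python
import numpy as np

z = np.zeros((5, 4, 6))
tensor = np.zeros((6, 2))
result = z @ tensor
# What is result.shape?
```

(5, 4, 2)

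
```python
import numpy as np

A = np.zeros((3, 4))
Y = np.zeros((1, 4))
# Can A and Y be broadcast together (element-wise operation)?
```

Yes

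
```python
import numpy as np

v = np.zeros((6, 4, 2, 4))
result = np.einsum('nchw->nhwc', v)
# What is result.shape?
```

(6, 2, 4, 4)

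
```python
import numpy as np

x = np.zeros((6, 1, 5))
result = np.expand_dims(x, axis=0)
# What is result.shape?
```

(1, 6, 1, 5)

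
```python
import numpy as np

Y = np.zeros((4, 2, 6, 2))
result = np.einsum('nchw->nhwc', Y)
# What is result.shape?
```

(4, 6, 2, 2)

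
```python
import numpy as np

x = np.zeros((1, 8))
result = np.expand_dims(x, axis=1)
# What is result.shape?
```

(1, 1, 8)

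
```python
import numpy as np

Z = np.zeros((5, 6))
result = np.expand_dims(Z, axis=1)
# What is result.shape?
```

(5, 1, 6)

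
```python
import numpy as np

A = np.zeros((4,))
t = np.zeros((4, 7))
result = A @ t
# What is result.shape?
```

(7,)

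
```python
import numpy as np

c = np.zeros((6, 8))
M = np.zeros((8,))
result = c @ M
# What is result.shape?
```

(6,)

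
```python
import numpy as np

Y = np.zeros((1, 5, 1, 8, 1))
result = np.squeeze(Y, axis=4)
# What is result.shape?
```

(1, 5, 1, 8)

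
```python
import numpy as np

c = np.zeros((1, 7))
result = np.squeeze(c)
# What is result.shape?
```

(7,)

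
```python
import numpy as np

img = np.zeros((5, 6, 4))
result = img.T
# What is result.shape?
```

(4, 6, 5)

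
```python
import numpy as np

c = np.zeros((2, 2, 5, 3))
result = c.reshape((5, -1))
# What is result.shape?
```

(5, 12)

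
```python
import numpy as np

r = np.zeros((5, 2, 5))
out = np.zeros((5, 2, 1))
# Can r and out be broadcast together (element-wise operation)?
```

Yes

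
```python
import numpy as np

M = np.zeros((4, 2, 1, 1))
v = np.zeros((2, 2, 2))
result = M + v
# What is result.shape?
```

(4, 2, 2, 2)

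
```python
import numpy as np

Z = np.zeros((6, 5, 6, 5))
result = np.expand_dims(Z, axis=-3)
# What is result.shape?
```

(6, 5, 1, 6, 5)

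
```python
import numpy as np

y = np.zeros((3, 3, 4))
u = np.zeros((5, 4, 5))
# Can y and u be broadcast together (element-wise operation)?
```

No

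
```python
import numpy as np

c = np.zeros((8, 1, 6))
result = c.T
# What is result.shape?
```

(6, 1, 8)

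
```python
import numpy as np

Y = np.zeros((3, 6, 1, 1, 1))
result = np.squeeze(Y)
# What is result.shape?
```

(3, 6)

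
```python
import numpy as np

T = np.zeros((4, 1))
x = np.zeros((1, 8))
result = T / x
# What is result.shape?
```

(4, 8)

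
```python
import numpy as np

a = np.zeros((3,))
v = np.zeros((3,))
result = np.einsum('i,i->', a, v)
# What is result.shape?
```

()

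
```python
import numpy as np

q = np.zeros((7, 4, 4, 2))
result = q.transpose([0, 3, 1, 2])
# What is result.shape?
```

(7, 2, 4, 4)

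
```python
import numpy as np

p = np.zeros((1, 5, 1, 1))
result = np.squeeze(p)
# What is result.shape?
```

(5,)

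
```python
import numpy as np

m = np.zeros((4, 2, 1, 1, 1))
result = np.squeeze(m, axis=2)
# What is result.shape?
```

(4, 2, 1, 1)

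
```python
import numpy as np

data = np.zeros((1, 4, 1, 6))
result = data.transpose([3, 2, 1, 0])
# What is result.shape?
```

(6, 1, 4, 1)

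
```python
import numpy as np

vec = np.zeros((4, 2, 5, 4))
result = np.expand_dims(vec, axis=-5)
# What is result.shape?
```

(1, 4, 2, 5, 4)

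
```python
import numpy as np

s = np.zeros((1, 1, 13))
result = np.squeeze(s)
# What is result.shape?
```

(13,)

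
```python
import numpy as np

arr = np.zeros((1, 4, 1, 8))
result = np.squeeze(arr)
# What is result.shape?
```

(4, 8)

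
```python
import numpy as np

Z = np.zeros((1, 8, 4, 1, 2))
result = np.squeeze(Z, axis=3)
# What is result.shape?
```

(1, 8, 4, 2)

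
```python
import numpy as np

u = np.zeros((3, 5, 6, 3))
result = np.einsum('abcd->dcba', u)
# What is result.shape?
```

(3, 6, 5, 3)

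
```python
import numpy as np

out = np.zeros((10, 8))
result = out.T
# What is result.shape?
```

(8, 10)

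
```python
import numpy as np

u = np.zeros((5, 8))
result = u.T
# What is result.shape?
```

(8, 5)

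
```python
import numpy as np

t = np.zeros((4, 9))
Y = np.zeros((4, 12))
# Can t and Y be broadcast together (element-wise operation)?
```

No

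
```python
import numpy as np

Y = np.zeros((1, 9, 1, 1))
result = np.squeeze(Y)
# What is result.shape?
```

(9,)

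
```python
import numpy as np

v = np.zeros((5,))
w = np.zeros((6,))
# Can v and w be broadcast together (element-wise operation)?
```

No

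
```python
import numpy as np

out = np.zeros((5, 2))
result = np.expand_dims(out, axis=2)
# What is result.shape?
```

(5, 2, 1)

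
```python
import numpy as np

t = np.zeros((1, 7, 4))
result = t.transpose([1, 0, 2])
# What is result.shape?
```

(7, 1, 4)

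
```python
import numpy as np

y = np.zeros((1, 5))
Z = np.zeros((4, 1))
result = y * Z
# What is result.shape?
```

(4, 5)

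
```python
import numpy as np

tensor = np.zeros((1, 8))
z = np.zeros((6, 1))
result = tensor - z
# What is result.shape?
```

(6, 8)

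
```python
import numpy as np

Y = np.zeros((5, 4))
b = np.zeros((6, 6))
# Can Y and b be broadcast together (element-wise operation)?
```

No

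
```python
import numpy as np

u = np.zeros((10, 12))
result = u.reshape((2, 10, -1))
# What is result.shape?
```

(2, 10, 6)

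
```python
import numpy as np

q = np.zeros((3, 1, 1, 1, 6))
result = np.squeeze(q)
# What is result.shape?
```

(3, 6)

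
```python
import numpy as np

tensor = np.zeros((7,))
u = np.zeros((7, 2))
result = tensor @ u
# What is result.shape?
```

(2,)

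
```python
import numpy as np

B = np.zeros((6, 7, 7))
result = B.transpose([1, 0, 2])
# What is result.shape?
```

(7, 6, 7)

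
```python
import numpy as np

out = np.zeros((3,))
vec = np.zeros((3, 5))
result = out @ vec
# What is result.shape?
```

(5,)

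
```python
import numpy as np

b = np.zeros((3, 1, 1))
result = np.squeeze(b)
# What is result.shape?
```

(3,)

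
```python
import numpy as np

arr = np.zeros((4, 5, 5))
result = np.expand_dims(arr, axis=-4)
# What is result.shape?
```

(1, 4, 5, 5)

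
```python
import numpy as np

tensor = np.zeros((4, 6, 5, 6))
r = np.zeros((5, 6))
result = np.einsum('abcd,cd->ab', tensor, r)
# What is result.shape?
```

(4, 6)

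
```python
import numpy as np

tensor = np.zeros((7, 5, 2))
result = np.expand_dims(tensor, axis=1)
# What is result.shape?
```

(7, 1, 5, 2)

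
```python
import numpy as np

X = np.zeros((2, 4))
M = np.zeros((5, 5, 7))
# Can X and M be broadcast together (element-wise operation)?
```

No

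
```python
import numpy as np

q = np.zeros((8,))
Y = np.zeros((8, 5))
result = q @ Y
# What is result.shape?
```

(5,)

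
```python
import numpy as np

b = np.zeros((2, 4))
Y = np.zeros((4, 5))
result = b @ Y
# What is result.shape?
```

(2, 5)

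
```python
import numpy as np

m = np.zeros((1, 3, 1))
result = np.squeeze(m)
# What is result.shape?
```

(3,)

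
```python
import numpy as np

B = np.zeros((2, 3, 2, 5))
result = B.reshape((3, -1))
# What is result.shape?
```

(3, 20)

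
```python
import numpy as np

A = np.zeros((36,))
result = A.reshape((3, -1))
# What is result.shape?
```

(3, 12)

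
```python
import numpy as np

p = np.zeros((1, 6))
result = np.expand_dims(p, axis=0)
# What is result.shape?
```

(1, 1, 6)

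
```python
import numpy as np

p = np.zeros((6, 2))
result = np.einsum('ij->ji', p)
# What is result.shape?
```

(2, 6)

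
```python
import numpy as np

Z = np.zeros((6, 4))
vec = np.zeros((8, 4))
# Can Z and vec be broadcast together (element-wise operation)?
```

No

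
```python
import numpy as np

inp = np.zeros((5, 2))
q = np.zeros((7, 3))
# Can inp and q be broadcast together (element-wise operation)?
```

No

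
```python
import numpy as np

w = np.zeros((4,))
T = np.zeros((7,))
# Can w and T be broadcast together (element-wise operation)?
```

No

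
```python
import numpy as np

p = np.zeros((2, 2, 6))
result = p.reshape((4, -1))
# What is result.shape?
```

(4, 6)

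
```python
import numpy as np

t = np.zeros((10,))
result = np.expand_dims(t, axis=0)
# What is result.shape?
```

(1, 10)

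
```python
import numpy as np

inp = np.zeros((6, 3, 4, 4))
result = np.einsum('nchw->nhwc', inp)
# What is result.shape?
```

(6, 4, 4, 3)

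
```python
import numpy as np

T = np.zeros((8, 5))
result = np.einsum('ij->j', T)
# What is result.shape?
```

(5,)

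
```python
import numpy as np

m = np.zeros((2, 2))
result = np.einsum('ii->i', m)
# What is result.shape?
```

(2,)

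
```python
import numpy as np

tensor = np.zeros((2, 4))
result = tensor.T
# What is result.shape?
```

(4, 2)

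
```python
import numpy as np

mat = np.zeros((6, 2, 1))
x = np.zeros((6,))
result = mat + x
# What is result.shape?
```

(6, 2, 6)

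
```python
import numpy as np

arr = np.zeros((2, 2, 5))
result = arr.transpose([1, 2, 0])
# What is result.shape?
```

(2, 5, 2)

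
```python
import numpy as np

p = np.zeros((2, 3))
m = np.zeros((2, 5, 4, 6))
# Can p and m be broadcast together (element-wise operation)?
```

No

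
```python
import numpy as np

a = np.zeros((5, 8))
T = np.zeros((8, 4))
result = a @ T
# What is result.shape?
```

(5, 4)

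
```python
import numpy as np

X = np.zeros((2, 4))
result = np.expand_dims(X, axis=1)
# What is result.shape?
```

(2, 1, 4)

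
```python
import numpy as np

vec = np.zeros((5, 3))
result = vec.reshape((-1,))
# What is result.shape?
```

(15,)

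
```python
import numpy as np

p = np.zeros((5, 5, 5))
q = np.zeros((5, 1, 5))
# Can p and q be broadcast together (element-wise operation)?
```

Yes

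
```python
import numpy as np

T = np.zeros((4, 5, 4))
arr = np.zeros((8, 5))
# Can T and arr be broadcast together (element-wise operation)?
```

No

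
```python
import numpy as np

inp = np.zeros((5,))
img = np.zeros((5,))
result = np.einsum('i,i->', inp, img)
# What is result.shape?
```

()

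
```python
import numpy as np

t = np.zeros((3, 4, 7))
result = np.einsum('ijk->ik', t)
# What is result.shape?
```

(3, 7)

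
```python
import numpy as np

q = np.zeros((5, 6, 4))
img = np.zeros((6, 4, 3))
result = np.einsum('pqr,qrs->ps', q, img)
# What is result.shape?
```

(5, 3)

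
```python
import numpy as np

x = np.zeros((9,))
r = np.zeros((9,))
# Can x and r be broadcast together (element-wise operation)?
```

Yes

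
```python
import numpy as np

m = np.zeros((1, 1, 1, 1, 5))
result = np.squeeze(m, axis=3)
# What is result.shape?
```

(1, 1, 1, 5)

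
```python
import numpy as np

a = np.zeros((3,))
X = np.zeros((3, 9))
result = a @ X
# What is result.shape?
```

(9,)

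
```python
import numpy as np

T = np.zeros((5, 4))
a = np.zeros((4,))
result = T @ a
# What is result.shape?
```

(5,)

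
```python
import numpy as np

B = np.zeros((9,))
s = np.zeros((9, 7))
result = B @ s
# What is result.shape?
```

(7,)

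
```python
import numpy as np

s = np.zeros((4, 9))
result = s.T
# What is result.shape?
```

(9, 4)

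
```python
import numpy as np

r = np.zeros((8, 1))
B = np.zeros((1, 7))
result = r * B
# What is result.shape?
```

(8, 7)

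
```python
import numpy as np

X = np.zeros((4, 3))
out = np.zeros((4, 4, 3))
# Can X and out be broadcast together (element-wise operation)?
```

Yes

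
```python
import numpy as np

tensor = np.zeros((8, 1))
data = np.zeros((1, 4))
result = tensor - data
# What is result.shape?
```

(8, 4)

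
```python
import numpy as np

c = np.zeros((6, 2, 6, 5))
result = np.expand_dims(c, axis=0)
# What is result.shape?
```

(1, 6, 2, 6, 5)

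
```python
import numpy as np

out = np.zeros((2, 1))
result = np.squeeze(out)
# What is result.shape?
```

(2,)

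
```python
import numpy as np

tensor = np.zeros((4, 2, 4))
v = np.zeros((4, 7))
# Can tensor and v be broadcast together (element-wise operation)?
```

No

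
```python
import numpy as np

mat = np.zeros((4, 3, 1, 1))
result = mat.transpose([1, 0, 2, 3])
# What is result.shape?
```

(3, 4, 1, 1)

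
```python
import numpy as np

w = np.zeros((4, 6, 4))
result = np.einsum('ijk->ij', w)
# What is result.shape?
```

(4, 6)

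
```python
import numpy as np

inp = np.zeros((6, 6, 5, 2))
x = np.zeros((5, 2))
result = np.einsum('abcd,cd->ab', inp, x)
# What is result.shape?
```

(6, 6)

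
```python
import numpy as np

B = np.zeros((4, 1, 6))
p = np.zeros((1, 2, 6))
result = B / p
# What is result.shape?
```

(4, 2, 6)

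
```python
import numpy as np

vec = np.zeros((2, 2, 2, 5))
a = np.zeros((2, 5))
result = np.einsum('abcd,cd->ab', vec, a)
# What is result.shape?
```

(2, 2)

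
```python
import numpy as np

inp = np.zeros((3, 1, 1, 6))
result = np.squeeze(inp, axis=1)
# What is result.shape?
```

(3, 1, 6)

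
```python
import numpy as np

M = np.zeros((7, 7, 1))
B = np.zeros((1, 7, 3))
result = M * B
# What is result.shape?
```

(7, 7, 3)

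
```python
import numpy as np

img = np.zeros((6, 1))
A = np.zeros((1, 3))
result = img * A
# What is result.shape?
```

(6, 3)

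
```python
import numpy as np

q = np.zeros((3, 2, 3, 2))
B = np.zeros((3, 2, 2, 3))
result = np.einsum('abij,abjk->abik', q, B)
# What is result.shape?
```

(3, 2, 3, 3)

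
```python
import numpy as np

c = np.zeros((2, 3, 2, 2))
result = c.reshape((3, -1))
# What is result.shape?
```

(3, 8)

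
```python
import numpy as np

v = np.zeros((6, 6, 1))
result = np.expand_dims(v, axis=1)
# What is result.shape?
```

(6, 1, 6, 1)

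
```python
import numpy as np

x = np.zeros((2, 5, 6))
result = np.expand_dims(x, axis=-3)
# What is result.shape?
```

(2, 1, 5, 6)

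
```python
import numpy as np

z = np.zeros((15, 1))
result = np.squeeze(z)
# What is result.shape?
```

(15,)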